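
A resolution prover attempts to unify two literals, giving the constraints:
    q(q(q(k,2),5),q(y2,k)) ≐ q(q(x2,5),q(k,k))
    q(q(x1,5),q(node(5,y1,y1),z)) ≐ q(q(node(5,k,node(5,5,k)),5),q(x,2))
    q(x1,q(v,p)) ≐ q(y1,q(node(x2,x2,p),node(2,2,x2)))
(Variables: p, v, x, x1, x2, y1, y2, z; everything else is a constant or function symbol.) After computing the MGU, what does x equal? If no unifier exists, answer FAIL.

node(5,node(5,k,node(5,5,k)),node(5,k,node(5,5,k)))

Decompose q/2: q(q(k,2),5) ≐ q(x2,5),  q(y2,k) ≐ q(k,k).
Decompose q/2: q(k,2) ≐ x2,  5 ≐ 5.
Bind x2 := q(k,2); substituting into the one remaining equation that mentions x2 gives: q(x1,q(v,p)) ≐ q(y1,q(node(q(k,2),q(k,2),p),node(2,2,q(k,2)))).
Delete trivial equation 5 ≐ 5.
Decompose q/2: y2 ≐ k,  k ≐ k.
Bind y2 := k; no other remaining equation mentions y2.
Delete trivial equation k ≐ k.
Decompose q/2: q(x1,5) ≐ q(node(5,k,node(5,5,k)),5),  q(node(5,y1,y1),z) ≐ q(x,2).
Decompose q/2: x1 ≐ node(5,k,node(5,5,k)),  5 ≐ 5.
Bind x1 := node(5,k,node(5,5,k)); substituting into the one remaining equation that mentions x1 gives: q(node(5,k,node(5,5,k)),q(v,p)) ≐ q(y1,q(node(q(k,2),q(k,2),p),node(2,2,q(k,2)))).
Delete trivial equation 5 ≐ 5.
Decompose q/2: node(5,y1,y1) ≐ x,  z ≐ 2.
Bind x := node(5,y1,y1); no other remaining equation mentions x.
Bind z := 2; no other remaining equation mentions z.
Decompose q/2: node(5,k,node(5,5,k)) ≐ y1,  q(v,p) ≐ q(node(q(k,2),q(k,2),p),node(2,2,q(k,2))).
Bind y1 := node(5,k,node(5,5,k)); no other remaining equation mentions y1. Substituting into the earlier binding gives x := node(5,node(5,k,node(5,5,k)),node(5,k,node(5,5,k))).
Decompose q/2: v ≐ node(q(k,2),q(k,2),p),  p ≐ node(2,2,q(k,2)).
Bind v := node(q(k,2),q(k,2),p); no other remaining equation mentions v.
Bind p := node(2,2,q(k,2)). Substituting into the earlier binding gives v := node(q(k,2),q(k,2),node(2,2,q(k,2))).
MGU = { x2 -> q(k,2), y2 -> k, x1 -> node(5,k,node(5,5,k)), x -> node(5,node(5,k,node(5,5,k)),node(5,k,node(5,5,k))), z -> 2, y1 -> node(5,k,node(5,5,k)), v -> node(q(k,2),q(k,2),node(2,2,q(k,2))), p -> node(2,2,q(k,2)) }, so x -> node(5,node(5,k,node(5,5,k)),node(5,k,node(5,5,k))).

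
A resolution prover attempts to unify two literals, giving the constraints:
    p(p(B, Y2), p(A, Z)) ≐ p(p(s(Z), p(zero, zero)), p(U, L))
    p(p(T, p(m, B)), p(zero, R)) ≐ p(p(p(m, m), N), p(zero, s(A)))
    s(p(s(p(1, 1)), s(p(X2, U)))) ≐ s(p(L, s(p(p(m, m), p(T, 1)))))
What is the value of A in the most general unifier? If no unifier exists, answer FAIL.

p(p(m, m), 1)

Decompose p/2: p(B, Y2) ≐ p(s(Z), p(zero, zero)),  p(A, Z) ≐ p(U, L).
Decompose p/2: B ≐ s(Z),  Y2 ≐ p(zero, zero).
Bind B := s(Z); substituting into the one remaining equation that mentions B gives: p(p(T, p(m, s(Z))), p(zero, R)) ≐ p(p(p(m, m), N), p(zero, s(A))).
Bind Y2 := p(zero, zero); no other remaining equation mentions Y2.
Decompose p/2: A ≐ U,  Z ≐ L.
Bind A := U; substituting into the one remaining equation that mentions A gives: p(p(T, p(m, s(Z))), p(zero, R)) ≐ p(p(p(m, m), N), p(zero, s(U))).
Bind Z := L; substituting into the one remaining equation that mentions Z gives: p(p(T, p(m, s(L))), p(zero, R)) ≐ p(p(p(m, m), N), p(zero, s(U))). Substituting into the earlier binding gives B := s(L).
Decompose p/2: p(T, p(m, s(L))) ≐ p(p(m, m), N),  p(zero, R) ≐ p(zero, s(U)).
Decompose p/2: T ≐ p(m, m),  p(m, s(L)) ≐ N.
Bind T := p(m, m); substituting into the one remaining equation that mentions T gives: s(p(s(p(1, 1)), s(p(X2, U)))) ≐ s(p(L, s(p(p(m, m), p(p(m, m), 1))))).
Bind N := p(m, s(L)); no other remaining equation mentions N.
Decompose p/2: zero ≐ zero,  R ≐ s(U).
Delete trivial equation zero ≐ zero.
Bind R := s(U); no other remaining equation mentions R.
Decompose s/1: p(s(p(1, 1)), s(p(X2, U))) ≐ p(L, s(p(p(m, m), p(p(m, m), 1)))).
Decompose p/2: s(p(1, 1)) ≐ L,  s(p(X2, U)) ≐ s(p(p(m, m), p(p(m, m), 1))).
Bind L := s(p(1, 1)); no other remaining equation mentions L. Substituting into the earlier bindings gives B := s(s(p(1, 1))), Z := s(p(1, 1)), N := p(m, s(s(p(1, 1)))).
Decompose s/1: p(X2, U) ≐ p(p(m, m), p(p(m, m), 1)).
Decompose p/2: X2 ≐ p(m, m),  U ≐ p(p(m, m), 1).
Bind X2 := p(m, m); no other remaining equation mentions X2.
Bind U := p(p(m, m), 1). Substituting into the earlier bindings gives A := p(p(m, m), 1), R := s(p(p(m, m), 1)).
MGU = { B ↦ s(s(p(1, 1))), Y2 ↦ p(zero, zero), A ↦ p(p(m, m), 1), Z ↦ s(p(1, 1)), T ↦ p(m, m), N ↦ p(m, s(s(p(1, 1)))), R ↦ s(p(p(m, m), 1)), L ↦ s(p(1, 1)), X2 ↦ p(m, m), U ↦ p(p(m, m), 1) }, so A ↦ p(p(m, m), 1).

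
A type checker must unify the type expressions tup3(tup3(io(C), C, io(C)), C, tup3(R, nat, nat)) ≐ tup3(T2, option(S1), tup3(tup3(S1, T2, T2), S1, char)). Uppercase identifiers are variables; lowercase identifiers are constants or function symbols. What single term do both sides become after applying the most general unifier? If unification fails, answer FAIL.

Decompose tup3/3: tup3(io(C), C, io(C)) ≐ T2,  C ≐ option(S1),  tup3(R, nat, nat) ≐ tup3(tup3(S1, T2, T2), S1, char).
Bind T2 := tup3(io(C), C, io(C)); substituting into the one remaining equation that mentions T2 gives: tup3(R, nat, nat) ≐ tup3(tup3(S1, tup3(io(C), C, io(C)), tup3(io(C), C, io(C))), S1, char).
Bind C := option(S1); substituting into the remaining equation gives: tup3(R, nat, nat) ≐ tup3(tup3(S1, tup3(io(option(S1)), option(S1), io(option(S1))), tup3(io(option(S1)), option(S1), io(option(S1)))), S1, char). Substituting into the earlier binding gives T2 := tup3(io(option(S1)), option(S1), io(option(S1))).
Decompose tup3/3: R ≐ tup3(S1, tup3(io(option(S1)), option(S1), io(option(S1))), tup3(io(option(S1)), option(S1), io(option(S1)))),  nat ≐ S1,  nat ≐ char.
Bind R := tup3(S1, tup3(io(option(S1)), option(S1), io(option(S1))), tup3(io(option(S1)), option(S1), io(option(S1)))); no other remaining equation mentions R.
Bind S1 := nat; no other remaining equation mentions S1. Substituting into the earlier bindings gives T2 := tup3(io(option(nat)), option(nat), io(option(nat))), C := option(nat), R := tup3(nat, tup3(io(option(nat)), option(nat), io(option(nat))), tup3(io(option(nat)), option(nat), io(option(nat)))).
Clash: constants nat and char differ; no unifier exists.

FAIL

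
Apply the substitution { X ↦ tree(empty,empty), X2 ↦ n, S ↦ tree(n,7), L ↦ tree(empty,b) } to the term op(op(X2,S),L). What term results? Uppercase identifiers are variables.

op(op(n,tree(n,7)),tree(empty,b))

Replace each occurrence of X2 with n.
Replace each occurrence of S with tree(n,7).
Replace each occurrence of L with tree(empty,b).
Result: op(op(n,tree(n,7)),tree(empty,b)).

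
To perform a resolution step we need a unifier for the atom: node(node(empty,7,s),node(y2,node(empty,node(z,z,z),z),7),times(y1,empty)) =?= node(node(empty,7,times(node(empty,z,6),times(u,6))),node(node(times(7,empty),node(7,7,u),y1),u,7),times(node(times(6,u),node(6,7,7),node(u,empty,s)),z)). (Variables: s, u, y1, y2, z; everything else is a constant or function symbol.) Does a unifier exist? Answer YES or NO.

Decompose node/3: node(empty,7,s) =?= node(empty,7,times(node(empty,z,6),times(u,6))),  node(y2,node(empty,node(z,z,z),z),7) =?= node(node(times(7,empty),node(7,7,u),y1),u,7),  times(y1,empty) =?= times(node(times(6,u),node(6,7,7),node(u,empty,s)),z).
Decompose node/3: empty =?= empty,  7 =?= 7,  s =?= times(node(empty,z,6),times(u,6)).
Delete trivial equation empty =?= empty.
Delete trivial equation 7 =?= 7.
Bind s := times(node(empty,z,6),times(u,6)); substituting into the one remaining equation that mentions s gives: times(y1,empty) =?= times(node(times(6,u),node(6,7,7),node(u,empty,times(node(empty,z,6),times(u,6)))),z).
Decompose node/3: y2 =?= node(times(7,empty),node(7,7,u),y1),  node(empty,node(z,z,z),z) =?= u,  7 =?= 7.
Bind y2 := node(times(7,empty),node(7,7,u),y1); no other remaining equation mentions y2.
Bind u := node(empty,node(z,z,z),z); substituting into the one remaining equation that mentions u gives: times(y1,empty) =?= times(node(times(6,node(empty,node(z,z,z),z)),node(6,7,7),node(node(empty,node(z,z,z),z),empty,times(node(empty,z,6),times(node(empty,node(z,z,z),z),6)))),z). Substituting into the earlier bindings gives s := times(node(empty,z,6),times(node(empty,node(z,z,z),z),6)), y2 := node(times(7,empty),node(7,7,node(empty,node(z,z,z),z)),y1).
Delete trivial equation 7 =?= 7.
Decompose times/2: y1 =?= node(times(6,node(empty,node(z,z,z),z)),node(6,7,7),node(node(empty,node(z,z,z),z),empty,times(node(empty,z,6),times(node(empty,node(z,z,z),z),6)))),  empty =?= z.
Bind y1 := node(times(6,node(empty,node(z,z,z),z)),node(6,7,7),node(node(empty,node(z,z,z),z),empty,times(node(empty,z,6),times(node(empty,node(z,z,z),z),6)))); no other remaining equation mentions y1. Substituting into the earlier binding gives y2 := node(times(7,empty),node(7,7,node(empty,node(z,z,z),z)),node(times(6,node(empty,node(z,z,z),z)),node(6,7,7),node(node(empty,node(z,z,z),z),empty,times(node(empty,z,6),times(node(empty,node(z,z,z),z),6))))).
Bind z := empty. Substituting into the earlier bindings gives s := times(node(empty,empty,6),times(node(empty,node(empty,empty,empty),empty),6)), y2 := node(times(7,empty),node(7,7,node(empty,node(empty,empty,empty),empty)),node(times(6,node(empty,node(empty,empty,empty),empty)),node(6,7,7),node(node(empty,node(empty,empty,empty),empty),empty,times(node(empty,empty,6),times(node(empty,node(empty,empty,empty),empty),6))))), u := node(empty,node(empty,empty,empty),empty), y1 := node(times(6,node(empty,node(empty,empty,empty),empty)),node(6,7,7),node(node(empty,node(empty,empty,empty),empty),empty,times(node(empty,empty,6),times(node(empty,node(empty,empty,empty),empty),6)))).
No equations remain and no clash or occurs-check failure arose, so a unifier exists.

YES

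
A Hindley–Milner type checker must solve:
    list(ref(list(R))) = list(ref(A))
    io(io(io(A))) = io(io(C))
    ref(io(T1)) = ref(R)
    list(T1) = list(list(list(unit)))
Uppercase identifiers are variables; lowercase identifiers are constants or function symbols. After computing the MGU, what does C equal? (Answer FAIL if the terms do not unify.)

Decompose list/1: ref(list(R)) = ref(A).
Decompose ref/1: list(R) = A.
Bind A := list(R); substituting into the one remaining equation that mentions A gives: io(io(io(list(R)))) = io(io(C)).
Decompose io/1: io(io(list(R))) = io(C).
Decompose io/1: io(list(R)) = C.
Bind C := io(list(R)); no other remaining equation mentions C.
Decompose ref/1: io(T1) = R.
Bind R := io(T1); no other remaining equation mentions R. Substituting into the earlier bindings gives A := list(io(T1)), C := io(list(io(T1))).
Decompose list/1: T1 = list(list(unit)).
Bind T1 := list(list(unit)). Substituting into the earlier bindings gives A := list(io(list(list(unit)))), C := io(list(io(list(list(unit))))), R := io(list(list(unit))).
MGU = { A ↦ list(io(list(list(unit)))), C ↦ io(list(io(list(list(unit))))), R ↦ io(list(list(unit))), T1 ↦ list(list(unit)) }, so C ↦ io(list(io(list(list(unit))))).

io(list(io(list(list(unit)))))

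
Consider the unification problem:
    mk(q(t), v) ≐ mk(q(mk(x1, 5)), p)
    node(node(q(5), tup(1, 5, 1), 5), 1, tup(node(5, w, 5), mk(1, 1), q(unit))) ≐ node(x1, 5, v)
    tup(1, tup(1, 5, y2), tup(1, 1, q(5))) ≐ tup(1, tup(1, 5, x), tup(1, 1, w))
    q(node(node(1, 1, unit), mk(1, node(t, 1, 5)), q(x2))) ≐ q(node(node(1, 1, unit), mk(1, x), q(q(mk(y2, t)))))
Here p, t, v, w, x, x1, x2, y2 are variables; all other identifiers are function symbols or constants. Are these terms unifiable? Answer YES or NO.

NO

Decompose mk/2: q(t) ≐ q(mk(x1, 5)),  v ≐ p.
Decompose q/1: t ≐ mk(x1, 5).
Bind t := mk(x1, 5); substituting into the one remaining equation that mentions t gives: q(node(node(1, 1, unit), mk(1, node(mk(x1, 5), 1, 5)), q(x2))) ≐ q(node(node(1, 1, unit), mk(1, x), q(q(mk(y2, mk(x1, 5)))))).
Bind v := p; substituting into the one remaining equation that mentions v gives: node(node(q(5), tup(1, 5, 1), 5), 1, tup(node(5, w, 5), mk(1, 1), q(unit))) ≐ node(x1, 5, p).
Decompose node/3: node(q(5), tup(1, 5, 1), 5) ≐ x1,  1 ≐ 5,  tup(node(5, w, 5), mk(1, 1), q(unit)) ≐ p.
Bind x1 := node(q(5), tup(1, 5, 1), 5); substituting into the one remaining equation that mentions x1 gives: q(node(node(1, 1, unit), mk(1, node(mk(node(q(5), tup(1, 5, 1), 5), 5), 1, 5)), q(x2))) ≐ q(node(node(1, 1, unit), mk(1, x), q(q(mk(y2, mk(node(q(5), tup(1, 5, 1), 5), 5)))))). Substituting into the earlier binding gives t := mk(node(q(5), tup(1, 5, 1), 5), 5).
Clash: constants 1 and 5 differ; no unifier exists.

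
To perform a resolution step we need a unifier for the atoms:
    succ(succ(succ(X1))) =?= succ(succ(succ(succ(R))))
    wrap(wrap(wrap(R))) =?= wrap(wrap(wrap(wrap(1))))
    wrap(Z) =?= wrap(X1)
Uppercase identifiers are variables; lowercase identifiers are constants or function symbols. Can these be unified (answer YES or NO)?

YES

Decompose succ/1: succ(succ(X1)) =?= succ(succ(succ(R))).
Decompose succ/1: succ(X1) =?= succ(succ(R)).
Decompose succ/1: X1 =?= succ(R).
Bind X1 := succ(R); substituting into the one remaining equation that mentions X1 gives: wrap(Z) =?= wrap(succ(R)).
Decompose wrap/1: wrap(wrap(R)) =?= wrap(wrap(wrap(1))).
Decompose wrap/1: wrap(R) =?= wrap(wrap(1)).
Decompose wrap/1: R =?= wrap(1).
Bind R := wrap(1); substituting into the remaining equation gives: wrap(Z) =?= wrap(succ(wrap(1))). Substituting into the earlier binding gives X1 := succ(wrap(1)).
Decompose wrap/1: Z =?= succ(wrap(1)).
Bind Z := succ(wrap(1)).
No equations remain and no clash or occurs-check failure arose, so a unifier exists.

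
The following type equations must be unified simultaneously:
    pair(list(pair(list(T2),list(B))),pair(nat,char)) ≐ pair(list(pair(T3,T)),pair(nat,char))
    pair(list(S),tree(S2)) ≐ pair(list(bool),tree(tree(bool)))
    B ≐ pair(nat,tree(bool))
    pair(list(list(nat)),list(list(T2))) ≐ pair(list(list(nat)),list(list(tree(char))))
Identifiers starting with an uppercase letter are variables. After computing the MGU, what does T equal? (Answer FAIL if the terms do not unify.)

list(pair(nat,tree(bool)))

Decompose pair/2: list(pair(list(T2),list(B))) ≐ list(pair(T3,T)),  pair(nat,char) ≐ pair(nat,char).
Decompose list/1: pair(list(T2),list(B)) ≐ pair(T3,T).
Decompose pair/2: list(T2) ≐ T3,  list(B) ≐ T.
Bind T3 := list(T2); no other remaining equation mentions T3.
Bind T := list(B); no other remaining equation mentions T.
Delete trivial equation pair(nat,char) ≐ pair(nat,char).
Decompose pair/2: list(S) ≐ list(bool),  tree(S2) ≐ tree(tree(bool)).
Decompose list/1: S ≐ bool.
Bind S := bool; no other remaining equation mentions S.
Decompose tree/1: S2 ≐ tree(bool).
Bind S2 := tree(bool); no other remaining equation mentions S2.
Bind B := pair(nat,tree(bool)); no other remaining equation mentions B. Substituting into the earlier binding gives T := list(pair(nat,tree(bool))).
Decompose pair/2: list(list(nat)) ≐ list(list(nat)),  list(list(T2)) ≐ list(list(tree(char))).
Delete trivial equation list(list(nat)) ≐ list(list(nat)).
Decompose list/1: list(T2) ≐ list(tree(char)).
Decompose list/1: T2 ≐ tree(char).
Bind T2 := tree(char). Substituting into the earlier binding gives T3 := list(tree(char)).
MGU = { T3 -> list(tree(char)), T -> list(pair(nat,tree(bool))), S -> bool, S2 -> tree(bool), B -> pair(nat,tree(bool)), T2 -> tree(char) }, so T -> list(pair(nat,tree(bool))).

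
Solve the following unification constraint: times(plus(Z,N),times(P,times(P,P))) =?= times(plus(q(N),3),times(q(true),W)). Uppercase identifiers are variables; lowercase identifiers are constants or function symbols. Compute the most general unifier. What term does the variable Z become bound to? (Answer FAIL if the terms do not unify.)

Decompose times/2: plus(Z,N) =?= plus(q(N),3),  times(P,times(P,P)) =?= times(q(true),W).
Decompose plus/2: Z =?= q(N),  N =?= 3.
Bind Z := q(N); no other remaining equation mentions Z.
Bind N := 3; no other remaining equation mentions N. Substituting into the earlier binding gives Z := q(3).
Decompose times/2: P =?= q(true),  times(P,P) =?= W.
Bind P := q(true); substituting into the remaining equation gives: times(q(true),q(true)) =?= W.
Bind W := times(q(true),q(true)).
MGU = { Z := q(3), N := 3, P := q(true), W := times(q(true),q(true)) }, so Z := q(3).

q(3)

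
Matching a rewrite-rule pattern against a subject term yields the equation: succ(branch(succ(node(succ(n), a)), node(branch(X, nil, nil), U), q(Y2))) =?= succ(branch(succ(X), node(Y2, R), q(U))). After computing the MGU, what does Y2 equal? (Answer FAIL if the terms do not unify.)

branch(node(succ(n), a), nil, nil)

Decompose succ/1: branch(succ(node(succ(n), a)), node(branch(X, nil, nil), U), q(Y2)) =?= branch(succ(X), node(Y2, R), q(U)).
Decompose branch/3: succ(node(succ(n), a)) =?= succ(X),  node(branch(X, nil, nil), U) =?= node(Y2, R),  q(Y2) =?= q(U).
Decompose succ/1: node(succ(n), a) =?= X.
Bind X := node(succ(n), a); substituting into the one remaining equation that mentions X gives: node(branch(node(succ(n), a), nil, nil), U) =?= node(Y2, R).
Decompose node/2: branch(node(succ(n), a), nil, nil) =?= Y2,  U =?= R.
Bind Y2 := branch(node(succ(n), a), nil, nil); substituting into the one remaining equation that mentions Y2 gives: q(branch(node(succ(n), a), nil, nil)) =?= q(U).
Bind U := R; substituting into the remaining equation gives: q(branch(node(succ(n), a), nil, nil)) =?= q(R).
Decompose q/1: branch(node(succ(n), a), nil, nil) =?= R.
Bind R := branch(node(succ(n), a), nil, nil). Substituting into the earlier binding gives U := branch(node(succ(n), a), nil, nil).
MGU = { X := node(succ(n), a), Y2 := branch(node(succ(n), a), nil, nil), U := branch(node(succ(n), a), nil, nil), R := branch(node(succ(n), a), nil, nil) }, so Y2 := branch(node(succ(n), a), nil, nil).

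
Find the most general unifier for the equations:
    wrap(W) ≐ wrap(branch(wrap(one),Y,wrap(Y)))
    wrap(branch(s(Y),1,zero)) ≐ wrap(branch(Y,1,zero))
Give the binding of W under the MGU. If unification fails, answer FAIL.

FAIL

Decompose wrap/1: W ≐ branch(wrap(one),Y,wrap(Y)).
Bind W := branch(wrap(one),Y,wrap(Y)); no other remaining equation mentions W.
Decompose wrap/1: branch(s(Y),1,zero) ≐ branch(Y,1,zero).
Decompose branch/3: s(Y) ≐ Y,  1 ≐ 1,  zero ≐ zero.
Occurs check fails: Y occurs in s(Y); the equation Y ≐ s(Y) has no finite solution.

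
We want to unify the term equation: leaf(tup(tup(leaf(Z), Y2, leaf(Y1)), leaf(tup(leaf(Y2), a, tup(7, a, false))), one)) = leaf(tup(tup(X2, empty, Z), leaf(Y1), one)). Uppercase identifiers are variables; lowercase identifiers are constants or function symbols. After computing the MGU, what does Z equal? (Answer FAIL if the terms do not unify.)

Decompose leaf/1: tup(tup(leaf(Z), Y2, leaf(Y1)), leaf(tup(leaf(Y2), a, tup(7, a, false))), one) = tup(tup(X2, empty, Z), leaf(Y1), one).
Decompose tup/3: tup(leaf(Z), Y2, leaf(Y1)) = tup(X2, empty, Z),  leaf(tup(leaf(Y2), a, tup(7, a, false))) = leaf(Y1),  one = one.
Decompose tup/3: leaf(Z) = X2,  Y2 = empty,  leaf(Y1) = Z.
Bind X2 := leaf(Z); no other remaining equation mentions X2.
Bind Y2 := empty; substituting into the one remaining equation that mentions Y2 gives: leaf(tup(leaf(empty), a, tup(7, a, false))) = leaf(Y1).
Bind Z := leaf(Y1); no other remaining equation mentions Z. Substituting into the earlier binding gives X2 := leaf(leaf(Y1)).
Decompose leaf/1: tup(leaf(empty), a, tup(7, a, false)) = Y1.
Bind Y1 := tup(leaf(empty), a, tup(7, a, false)); no other remaining equation mentions Y1. Substituting into the earlier bindings gives X2 := leaf(leaf(tup(leaf(empty), a, tup(7, a, false)))), Z := leaf(tup(leaf(empty), a, tup(7, a, false))).
Delete trivial equation one = one.
MGU = { X2 -> leaf(leaf(tup(leaf(empty), a, tup(7, a, false)))), Y2 -> empty, Z -> leaf(tup(leaf(empty), a, tup(7, a, false))), Y1 -> tup(leaf(empty), a, tup(7, a, false)) }, so Z -> leaf(tup(leaf(empty), a, tup(7, a, false))).

leaf(tup(leaf(empty), a, tup(7, a, false)))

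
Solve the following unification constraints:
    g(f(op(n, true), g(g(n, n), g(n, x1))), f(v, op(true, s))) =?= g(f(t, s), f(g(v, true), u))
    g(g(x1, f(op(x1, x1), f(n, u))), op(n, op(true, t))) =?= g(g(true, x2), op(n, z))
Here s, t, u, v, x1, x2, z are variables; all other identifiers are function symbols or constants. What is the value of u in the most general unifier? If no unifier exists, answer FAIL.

Decompose g/2: f(op(n, true), g(g(n, n), g(n, x1))) =?= f(t, s),  f(v, op(true, s)) =?= f(g(v, true), u).
Decompose f/2: op(n, true) =?= t,  g(g(n, n), g(n, x1)) =?= s.
Bind t := op(n, true); substituting into the one remaining equation that mentions t gives: g(g(x1, f(op(x1, x1), f(n, u))), op(n, op(true, op(n, true)))) =?= g(g(true, x2), op(n, z)).
Bind s := g(g(n, n), g(n, x1)); substituting into the one remaining equation that mentions s gives: f(v, op(true, g(g(n, n), g(n, x1)))) =?= f(g(v, true), u).
Decompose f/2: v =?= g(v, true),  op(true, g(g(n, n), g(n, x1))) =?= u.
Occurs check fails: v occurs in g(v, true); the equation v =?= g(v, true) has no finite solution.

FAIL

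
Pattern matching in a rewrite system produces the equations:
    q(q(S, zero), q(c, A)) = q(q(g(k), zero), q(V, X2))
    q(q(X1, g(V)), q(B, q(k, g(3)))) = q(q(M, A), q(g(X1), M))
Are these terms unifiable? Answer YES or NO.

YES

Decompose q/2: q(S, zero) = q(g(k), zero),  q(c, A) = q(V, X2).
Decompose q/2: S = g(k),  zero = zero.
Bind S := g(k); no other remaining equation mentions S.
Delete trivial equation zero = zero.
Decompose q/2: c = V,  A = X2.
Bind V := c; substituting into the one remaining equation that mentions V gives: q(q(X1, g(c)), q(B, q(k, g(3)))) = q(q(M, A), q(g(X1), M)).
Bind A := X2; substituting into the remaining equation gives: q(q(X1, g(c)), q(B, q(k, g(3)))) = q(q(M, X2), q(g(X1), M)).
Decompose q/2: q(X1, g(c)) = q(M, X2),  q(B, q(k, g(3))) = q(g(X1), M).
Decompose q/2: X1 = M,  g(c) = X2.
Bind X1 := M; substituting into the one remaining equation that mentions X1 gives: q(B, q(k, g(3))) = q(g(M), M).
Bind X2 := g(c); no other remaining equation mentions X2. Substituting into the earlier binding gives A := g(c).
Decompose q/2: B = g(M),  q(k, g(3)) = M.
Bind B := g(M); no other remaining equation mentions B.
Bind M := q(k, g(3)). Substituting into the earlier bindings gives X1 := q(k, g(3)), B := g(q(k, g(3))).
No equations remain and no clash or occurs-check failure arose, so a unifier exists.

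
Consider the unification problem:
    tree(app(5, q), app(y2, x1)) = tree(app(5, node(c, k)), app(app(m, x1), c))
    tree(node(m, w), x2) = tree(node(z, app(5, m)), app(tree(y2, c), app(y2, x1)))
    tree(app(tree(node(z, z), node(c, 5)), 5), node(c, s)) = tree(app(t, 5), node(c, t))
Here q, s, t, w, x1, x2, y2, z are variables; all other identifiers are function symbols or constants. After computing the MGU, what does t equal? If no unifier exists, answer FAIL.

Decompose tree/2: app(5, q) = app(5, node(c, k)),  app(y2, x1) = app(app(m, x1), c).
Decompose app/2: 5 = 5,  q = node(c, k).
Delete trivial equation 5 = 5.
Bind q := node(c, k); no other remaining equation mentions q.
Decompose app/2: y2 = app(m, x1),  x1 = c.
Bind y2 := app(m, x1); substituting into the one remaining equation that mentions y2 gives: tree(node(m, w), x2) = tree(node(z, app(5, m)), app(tree(app(m, x1), c), app(app(m, x1), x1))).
Bind x1 := c; substituting into the one remaining equation that mentions x1 gives: tree(node(m, w), x2) = tree(node(z, app(5, m)), app(tree(app(m, c), c), app(app(m, c), c))). Substituting into the earlier binding gives y2 := app(m, c).
Decompose tree/2: node(m, w) = node(z, app(5, m)),  x2 = app(tree(app(m, c), c), app(app(m, c), c)).
Decompose node/2: m = z,  w = app(5, m).
Bind z := m; substituting into the one remaining equation that mentions z gives: tree(app(tree(node(m, m), node(c, 5)), 5), node(c, s)) = tree(app(t, 5), node(c, t)).
Bind w := app(5, m); no other remaining equation mentions w.
Bind x2 := app(tree(app(m, c), c), app(app(m, c), c)); no other remaining equation mentions x2.
Decompose tree/2: app(tree(node(m, m), node(c, 5)), 5) = app(t, 5),  node(c, s) = node(c, t).
Decompose app/2: tree(node(m, m), node(c, 5)) = t,  5 = 5.
Bind t := tree(node(m, m), node(c, 5)); substituting into the one remaining equation that mentions t gives: node(c, s) = node(c, tree(node(m, m), node(c, 5))).
Delete trivial equation 5 = 5.
Decompose node/2: c = c,  s = tree(node(m, m), node(c, 5)).
Delete trivial equation c = c.
Bind s := tree(node(m, m), node(c, 5)).
MGU = { q -> node(c, k), y2 -> app(m, c), x1 -> c, z -> m, w -> app(5, m), x2 -> app(tree(app(m, c), c), app(app(m, c), c)), t -> tree(node(m, m), node(c, 5)), s -> tree(node(m, m), node(c, 5)) }, so t -> tree(node(m, m), node(c, 5)).

tree(node(m, m), node(c, 5))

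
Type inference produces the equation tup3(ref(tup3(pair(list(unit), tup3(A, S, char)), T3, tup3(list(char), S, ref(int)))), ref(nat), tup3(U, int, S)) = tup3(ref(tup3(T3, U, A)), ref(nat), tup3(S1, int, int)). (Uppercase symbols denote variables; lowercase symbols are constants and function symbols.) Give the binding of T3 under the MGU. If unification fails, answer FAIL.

pair(list(unit), tup3(tup3(list(char), int, ref(int)), int, char))

Decompose tup3/3: ref(tup3(pair(list(unit), tup3(A, S, char)), T3, tup3(list(char), S, ref(int)))) = ref(tup3(T3, U, A)),  ref(nat) = ref(nat),  tup3(U, int, S) = tup3(S1, int, int).
Decompose ref/1: tup3(pair(list(unit), tup3(A, S, char)), T3, tup3(list(char), S, ref(int))) = tup3(T3, U, A).
Decompose tup3/3: pair(list(unit), tup3(A, S, char)) = T3,  T3 = U,  tup3(list(char), S, ref(int)) = A.
Bind T3 := pair(list(unit), tup3(A, S, char)); substituting into the one remaining equation that mentions T3 gives: pair(list(unit), tup3(A, S, char)) = U.
Bind U := pair(list(unit), tup3(A, S, char)); substituting into the one remaining equation that mentions U gives: tup3(pair(list(unit), tup3(A, S, char)), int, S) = tup3(S1, int, int).
Bind A := tup3(list(char), S, ref(int)); substituting into the one remaining equation that mentions A gives: tup3(pair(list(unit), tup3(tup3(list(char), S, ref(int)), S, char)), int, S) = tup3(S1, int, int). Substituting into the earlier bindings gives T3 := pair(list(unit), tup3(tup3(list(char), S, ref(int)), S, char)), U := pair(list(unit), tup3(tup3(list(char), S, ref(int)), S, char)).
Delete trivial equation ref(nat) = ref(nat).
Decompose tup3/3: pair(list(unit), tup3(tup3(list(char), S, ref(int)), S, char)) = S1,  int = int,  S = int.
Bind S1 := pair(list(unit), tup3(tup3(list(char), S, ref(int)), S, char)); no other remaining equation mentions S1.
Delete trivial equation int = int.
Bind S := int. Substituting into the earlier bindings gives T3 := pair(list(unit), tup3(tup3(list(char), int, ref(int)), int, char)), U := pair(list(unit), tup3(tup3(list(char), int, ref(int)), int, char)), A := tup3(list(char), int, ref(int)), S1 := pair(list(unit), tup3(tup3(list(char), int, ref(int)), int, char)).
MGU = { T3 ↦ pair(list(unit), tup3(tup3(list(char), int, ref(int)), int, char)), U ↦ pair(list(unit), tup3(tup3(list(char), int, ref(int)), int, char)), A ↦ tup3(list(char), int, ref(int)), S1 ↦ pair(list(unit), tup3(tup3(list(char), int, ref(int)), int, char)), S ↦ int }, so T3 ↦ pair(list(unit), tup3(tup3(list(char), int, ref(int)), int, char)).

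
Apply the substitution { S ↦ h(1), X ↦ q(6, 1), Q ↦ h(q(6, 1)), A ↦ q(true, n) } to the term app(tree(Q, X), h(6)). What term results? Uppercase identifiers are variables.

Replace each occurrence of X with q(6, 1).
Replace each occurrence of Q with h(q(6, 1)).
Result: app(tree(h(q(6, 1)), q(6, 1)), h(6)).

app(tree(h(q(6, 1)), q(6, 1)), h(6))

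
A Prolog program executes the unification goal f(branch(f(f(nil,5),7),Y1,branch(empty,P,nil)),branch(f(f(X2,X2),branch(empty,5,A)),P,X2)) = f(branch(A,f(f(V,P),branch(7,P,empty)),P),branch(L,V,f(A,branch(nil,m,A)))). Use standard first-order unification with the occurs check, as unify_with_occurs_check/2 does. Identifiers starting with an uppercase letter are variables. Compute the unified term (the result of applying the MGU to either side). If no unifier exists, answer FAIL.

FAIL

Decompose f/2: branch(f(f(nil,5),7),Y1,branch(empty,P,nil)) = branch(A,f(f(V,P),branch(7,P,empty)),P),  branch(f(f(X2,X2),branch(empty,5,A)),P,X2) = branch(L,V,f(A,branch(nil,m,A))).
Decompose branch/3: f(f(nil,5),7) = A,  Y1 = f(f(V,P),branch(7,P,empty)),  branch(empty,P,nil) = P.
Bind A := f(f(nil,5),7); substituting into the one remaining equation that mentions A gives: branch(f(f(X2,X2),branch(empty,5,f(f(nil,5),7))),P,X2) = branch(L,V,f(f(f(nil,5),7),branch(nil,m,f(f(nil,5),7)))).
Bind Y1 := f(f(V,P),branch(7,P,empty)); no other remaining equation mentions Y1.
Occurs check fails: P occurs in branch(empty,P,nil); the equation P = branch(empty,P,nil) has no finite solution.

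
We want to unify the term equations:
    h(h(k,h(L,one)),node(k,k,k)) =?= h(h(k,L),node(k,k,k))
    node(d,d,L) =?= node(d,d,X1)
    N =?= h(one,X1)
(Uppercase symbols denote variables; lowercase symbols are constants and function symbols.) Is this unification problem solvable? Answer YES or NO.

NO

Decompose h/2: h(k,h(L,one)) =?= h(k,L),  node(k,k,k) =?= node(k,k,k).
Decompose h/2: k =?= k,  h(L,one) =?= L.
Delete trivial equation k =?= k.
Occurs check fails: L occurs in h(L,one); the equation L =?= h(L,one) has no finite solution.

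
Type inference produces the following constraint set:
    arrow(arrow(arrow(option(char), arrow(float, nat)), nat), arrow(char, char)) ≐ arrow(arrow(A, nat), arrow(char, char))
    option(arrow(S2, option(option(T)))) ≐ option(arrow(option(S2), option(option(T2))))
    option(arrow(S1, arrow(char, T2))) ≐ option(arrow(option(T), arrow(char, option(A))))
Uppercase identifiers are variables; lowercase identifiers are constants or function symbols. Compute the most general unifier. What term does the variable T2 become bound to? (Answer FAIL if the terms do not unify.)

Decompose arrow/2: arrow(arrow(option(char), arrow(float, nat)), nat) ≐ arrow(A, nat),  arrow(char, char) ≐ arrow(char, char).
Decompose arrow/2: arrow(option(char), arrow(float, nat)) ≐ A,  nat ≐ nat.
Bind A := arrow(option(char), arrow(float, nat)); substituting into the one remaining equation that mentions A gives: option(arrow(S1, arrow(char, T2))) ≐ option(arrow(option(T), arrow(char, option(arrow(option(char), arrow(float, nat)))))).
Delete trivial equation nat ≐ nat.
Delete trivial equation arrow(char, char) ≐ arrow(char, char).
Decompose option/1: arrow(S2, option(option(T))) ≐ arrow(option(S2), option(option(T2))).
Decompose arrow/2: S2 ≐ option(S2),  option(option(T)) ≐ option(option(T2)).
Occurs check fails: S2 occurs in option(S2); the equation S2 ≐ option(S2) has no finite solution.

FAIL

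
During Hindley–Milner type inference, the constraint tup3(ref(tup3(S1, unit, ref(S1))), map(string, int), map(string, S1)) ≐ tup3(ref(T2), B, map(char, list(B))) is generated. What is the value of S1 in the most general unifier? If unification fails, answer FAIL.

FAIL

Decompose tup3/3: ref(tup3(S1, unit, ref(S1))) ≐ ref(T2),  map(string, int) ≐ B,  map(string, S1) ≐ map(char, list(B)).
Decompose ref/1: tup3(S1, unit, ref(S1)) ≐ T2.
Bind T2 := tup3(S1, unit, ref(S1)); no other remaining equation mentions T2.
Bind B := map(string, int); substituting into the remaining equation gives: map(string, S1) ≐ map(char, list(map(string, int))).
Decompose map/2: string ≐ char,  S1 ≐ list(map(string, int)).
Clash: constants string and char differ; no unifier exists.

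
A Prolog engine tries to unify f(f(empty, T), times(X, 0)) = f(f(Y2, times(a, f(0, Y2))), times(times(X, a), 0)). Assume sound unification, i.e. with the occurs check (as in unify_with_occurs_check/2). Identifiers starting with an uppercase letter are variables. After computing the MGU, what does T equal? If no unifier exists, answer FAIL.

Decompose f/2: f(empty, T) = f(Y2, times(a, f(0, Y2))),  times(X, 0) = times(times(X, a), 0).
Decompose f/2: empty = Y2,  T = times(a, f(0, Y2)).
Bind Y2 := empty; substituting into the one remaining equation that mentions Y2 gives: T = times(a, f(0, empty)).
Bind T := times(a, f(0, empty)); no other remaining equation mentions T.
Decompose times/2: X = times(X, a),  0 = 0.
Occurs check fails: X occurs in times(X, a); the equation X = times(X, a) has no finite solution.

FAIL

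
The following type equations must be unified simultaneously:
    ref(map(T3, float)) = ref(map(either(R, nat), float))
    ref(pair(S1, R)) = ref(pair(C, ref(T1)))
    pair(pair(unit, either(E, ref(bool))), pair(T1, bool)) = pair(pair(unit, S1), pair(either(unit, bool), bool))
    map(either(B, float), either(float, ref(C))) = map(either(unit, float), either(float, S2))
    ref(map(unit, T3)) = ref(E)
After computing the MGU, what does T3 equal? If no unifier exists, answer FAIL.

Decompose ref/1: map(T3, float) = map(either(R, nat), float).
Decompose map/2: T3 = either(R, nat),  float = float.
Bind T3 := either(R, nat); substituting into the one remaining equation that mentions T3 gives: ref(map(unit, either(R, nat))) = ref(E).
Delete trivial equation float = float.
Decompose ref/1: pair(S1, R) = pair(C, ref(T1)).
Decompose pair/2: S1 = C,  R = ref(T1).
Bind S1 := C; substituting into the one remaining equation that mentions S1 gives: pair(pair(unit, either(E, ref(bool))), pair(T1, bool)) = pair(pair(unit, C), pair(either(unit, bool), bool)).
Bind R := ref(T1); substituting into the one remaining equation that mentions R gives: ref(map(unit, either(ref(T1), nat))) = ref(E). Substituting into the earlier binding gives T3 := either(ref(T1), nat).
Decompose pair/2: pair(unit, either(E, ref(bool))) = pair(unit, C),  pair(T1, bool) = pair(either(unit, bool), bool).
Decompose pair/2: unit = unit,  either(E, ref(bool)) = C.
Delete trivial equation unit = unit.
Bind C := either(E, ref(bool)); substituting into the one remaining equation that mentions C gives: map(either(B, float), either(float, ref(either(E, ref(bool))))) = map(either(unit, float), either(float, S2)). Substituting into the earlier binding gives S1 := either(E, ref(bool)).
Decompose pair/2: T1 = either(unit, bool),  bool = bool.
Bind T1 := either(unit, bool); substituting into the one remaining equation that mentions T1 gives: ref(map(unit, either(ref(either(unit, bool)), nat))) = ref(E). Substituting into the earlier bindings gives T3 := either(ref(either(unit, bool)), nat), R := ref(either(unit, bool)).
Delete trivial equation bool = bool.
Decompose map/2: either(B, float) = either(unit, float),  either(float, ref(either(E, ref(bool)))) = either(float, S2).
Decompose either/2: B = unit,  float = float.
Bind B := unit; no other remaining equation mentions B.
Delete trivial equation float = float.
Decompose either/2: float = float,  ref(either(E, ref(bool))) = S2.
Delete trivial equation float = float.
Bind S2 := ref(either(E, ref(bool))); no other remaining equation mentions S2.
Decompose ref/1: map(unit, either(ref(either(unit, bool)), nat)) = E.
Bind E := map(unit, either(ref(either(unit, bool)), nat)). Substituting into the earlier bindings gives S1 := either(map(unit, either(ref(either(unit, bool)), nat)), ref(bool)), C := either(map(unit, either(ref(either(unit, bool)), nat)), ref(bool)), S2 := ref(either(map(unit, either(ref(either(unit, bool)), nat)), ref(bool))).
MGU = { T3 ↦ either(ref(either(unit, bool)), nat), S1 ↦ either(map(unit, either(ref(either(unit, bool)), nat)), ref(bool)), R ↦ ref(either(unit, bool)), C ↦ either(map(unit, either(ref(either(unit, bool)), nat)), ref(bool)), T1 ↦ either(unit, bool), B ↦ unit, S2 ↦ ref(either(map(unit, either(ref(either(unit, bool)), nat)), ref(bool))), E ↦ map(unit, either(ref(either(unit, bool)), nat)) }, so T3 ↦ either(ref(either(unit, bool)), nat).

either(ref(either(unit, bool)), nat)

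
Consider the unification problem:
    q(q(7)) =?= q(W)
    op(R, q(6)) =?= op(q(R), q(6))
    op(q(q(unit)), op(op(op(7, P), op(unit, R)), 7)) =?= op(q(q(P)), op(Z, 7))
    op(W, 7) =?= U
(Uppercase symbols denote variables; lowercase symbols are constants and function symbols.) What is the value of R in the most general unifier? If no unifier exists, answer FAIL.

Decompose q/1: q(7) =?= W.
Bind W := q(7); substituting into the one remaining equation that mentions W gives: op(q(7), 7) =?= U.
Decompose op/2: R =?= q(R),  q(6) =?= q(6).
Occurs check fails: R occurs in q(R); the equation R =?= q(R) has no finite solution.

FAIL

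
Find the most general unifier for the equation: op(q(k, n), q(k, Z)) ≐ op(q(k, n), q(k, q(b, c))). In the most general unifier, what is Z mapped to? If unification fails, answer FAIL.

Decompose op/2: q(k, n) ≐ q(k, n),  q(k, Z) ≐ q(k, q(b, c)).
Delete trivial equation q(k, n) ≐ q(k, n).
Decompose q/2: k ≐ k,  Z ≐ q(b, c).
Delete trivial equation k ≐ k.
Bind Z := q(b, c).
MGU = { Z := q(b, c) }, so Z := q(b, c).

q(b, c)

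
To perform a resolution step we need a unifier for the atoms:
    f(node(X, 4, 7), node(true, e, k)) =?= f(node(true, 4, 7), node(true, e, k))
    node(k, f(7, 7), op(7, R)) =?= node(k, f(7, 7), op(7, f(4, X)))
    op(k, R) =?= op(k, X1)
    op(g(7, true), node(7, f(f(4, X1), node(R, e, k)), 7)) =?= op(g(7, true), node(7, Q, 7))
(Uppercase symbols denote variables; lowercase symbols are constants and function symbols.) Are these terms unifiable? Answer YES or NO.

YES

Decompose f/2: node(X, 4, 7) =?= node(true, 4, 7),  node(true, e, k) =?= node(true, e, k).
Decompose node/3: X =?= true,  4 =?= 4,  7 =?= 7.
Bind X := true; substituting into the one remaining equation that mentions X gives: node(k, f(7, 7), op(7, R)) =?= node(k, f(7, 7), op(7, f(4, true))).
Delete trivial equation 4 =?= 4.
Delete trivial equation 7 =?= 7.
Delete trivial equation node(true, e, k) =?= node(true, e, k).
Decompose node/3: k =?= k,  f(7, 7) =?= f(7, 7),  op(7, R) =?= op(7, f(4, true)).
Delete trivial equation k =?= k.
Delete trivial equation f(7, 7) =?= f(7, 7).
Decompose op/2: 7 =?= 7,  R =?= f(4, true).
Delete trivial equation 7 =?= 7.
Bind R := f(4, true); substituting into the remaining equations gives: op(k, f(4, true)) =?= op(k, X1),  op(g(7, true), node(7, f(f(4, X1), node(f(4, true), e, k)), 7)) =?= op(g(7, true), node(7, Q, 7)).
Decompose op/2: k =?= k,  f(4, true) =?= X1.
Delete trivial equation k =?= k.
Bind X1 := f(4, true); substituting into the remaining equation gives: op(g(7, true), node(7, f(f(4, f(4, true)), node(f(4, true), e, k)), 7)) =?= op(g(7, true), node(7, Q, 7)).
Decompose op/2: g(7, true) =?= g(7, true),  node(7, f(f(4, f(4, true)), node(f(4, true), e, k)), 7) =?= node(7, Q, 7).
Delete trivial equation g(7, true) =?= g(7, true).
Decompose node/3: 7 =?= 7,  f(f(4, f(4, true)), node(f(4, true), e, k)) =?= Q,  7 =?= 7.
Delete trivial equation 7 =?= 7.
Bind Q := f(f(4, f(4, true)), node(f(4, true), e, k)); no other remaining equation mentions Q.
Delete trivial equation 7 =?= 7.
No equations remain and no clash or occurs-check failure arose, so a unifier exists.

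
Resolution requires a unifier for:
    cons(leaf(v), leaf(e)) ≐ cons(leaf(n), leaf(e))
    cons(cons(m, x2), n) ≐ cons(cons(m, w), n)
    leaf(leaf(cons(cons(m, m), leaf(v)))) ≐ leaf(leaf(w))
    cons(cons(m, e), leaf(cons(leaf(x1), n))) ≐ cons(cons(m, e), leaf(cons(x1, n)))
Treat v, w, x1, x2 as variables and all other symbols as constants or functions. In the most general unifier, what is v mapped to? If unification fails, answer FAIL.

Decompose cons/2: leaf(v) ≐ leaf(n),  leaf(e) ≐ leaf(e).
Decompose leaf/1: v ≐ n.
Bind v := n; substituting into the one remaining equation that mentions v gives: leaf(leaf(cons(cons(m, m), leaf(n)))) ≐ leaf(leaf(w)).
Delete trivial equation leaf(e) ≐ leaf(e).
Decompose cons/2: cons(m, x2) ≐ cons(m, w),  n ≐ n.
Decompose cons/2: m ≐ m,  x2 ≐ w.
Delete trivial equation m ≐ m.
Bind x2 := w; no other remaining equation mentions x2.
Delete trivial equation n ≐ n.
Decompose leaf/1: leaf(cons(cons(m, m), leaf(n))) ≐ leaf(w).
Decompose leaf/1: cons(cons(m, m), leaf(n)) ≐ w.
Bind w := cons(cons(m, m), leaf(n)); no other remaining equation mentions w. Substituting into the earlier binding gives x2 := cons(cons(m, m), leaf(n)).
Decompose cons/2: cons(m, e) ≐ cons(m, e),  leaf(cons(leaf(x1), n)) ≐ leaf(cons(x1, n)).
Delete trivial equation cons(m, e) ≐ cons(m, e).
Decompose leaf/1: cons(leaf(x1), n) ≐ cons(x1, n).
Decompose cons/2: leaf(x1) ≐ x1,  n ≐ n.
Occurs check fails: x1 occurs in leaf(x1); the equation x1 ≐ leaf(x1) has no finite solution.

FAIL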